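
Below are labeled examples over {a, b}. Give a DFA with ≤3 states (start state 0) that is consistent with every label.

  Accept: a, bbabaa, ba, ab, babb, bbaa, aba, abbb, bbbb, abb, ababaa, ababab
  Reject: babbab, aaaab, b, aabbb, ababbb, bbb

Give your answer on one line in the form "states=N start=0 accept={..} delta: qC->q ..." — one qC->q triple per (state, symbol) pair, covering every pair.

states=3 start=0 accept={0,1} delta: 0a->1 0b->2 1a->0 1b->1 2a->1 2b->0

Fold the examples into a partial DFA from state 0: repeatedly fix the first undefined (state, symbol) met by the shortest-then-alphabetical prefix, trying targets in increasing order and rejecting any under which an Accept and a Reject string meet in one state with the same remainder; add a state when all current targets are rejected. Accepting states are where Accept strings end.
a: 0a undefined. 0a->0: no, ab/aaaab meet in 0 with "b" left. Open state 1: 0a->1.
b: 0b undefined. 0b->0: no, bbbb/b meet in 0. 0b->1: no, a/b meet in 1. Open state 2: 0b->2.
aa: 1a undefined. 1a->0: ok.
ab: 1b undefined. 1b->0: no, abbb/ababbb meet in 2 with "b" left. 1b->1: ok.
ba: 2a undefined. 2a->0: no, ababab/aaaab meet in 2. 2a->1: ok.
bb: 2b undefined. 2b->0: ok.
All examples now run through 3 states with every (state, symbol) defined. Accept strings end in {0,1}, Reject strings end in {2}; accept={0,1}.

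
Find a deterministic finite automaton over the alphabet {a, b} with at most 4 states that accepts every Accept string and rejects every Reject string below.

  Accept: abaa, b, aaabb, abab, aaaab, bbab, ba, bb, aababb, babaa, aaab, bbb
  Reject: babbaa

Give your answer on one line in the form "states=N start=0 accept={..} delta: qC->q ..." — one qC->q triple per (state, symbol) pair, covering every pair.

Grow the machine one transition at a time. Run the examples from 0; the earliest place one falls off (shortest prefix, ties alphabetical) gets sent to the lowest-numbered state that keeps every Accept/Reject pair distinguishable — a pair clashes when both reach the same state with identical unread suffix — and to a fresh state only if none does.
a: 0a undefined. 0a->0: ok.
b: 0b undefined. 0b->0: no, abaa/babbaa meet in 0. Open state 1: 0b->1.
ba: 1a undefined. 1a->0: ok.
bb: 1b undefined. 1b->0: no, abaa/babbaa meet in 0. 1b->1: no, abaa/babbaa meet in 0. Open state 2: 1b->2.
bba: 2a undefined. 2a->0: no, abaa/babbaa meet in 0. 2a->1: no, abaa/babbaa meet in 0. 2a->2: no, aaabb/babbaa meet in 2. Open state 3: 2a->3.
bbb: 2b undefined. 2b->0: ok.
bbab: 3b undefined. 3b->0: ok.
babbaa: 3a undefined. 3a->0: no, abaa/babbaa meet in 0. 3a->1: no, b/babbaa meet in 1. 3a->2: no, aaabb/babbaa meet in 2. 3a->3: ok.
All examples now run through 4 states with every (state, symbol) defined. Accept strings end in {0,1,2}, Reject strings end in {3}; accept={0,1,2}.

states=4 start=0 accept={0,1,2} delta: 0a->0 0b->1 1a->0 1b->2 2a->3 2b->0 3a->3 3b->0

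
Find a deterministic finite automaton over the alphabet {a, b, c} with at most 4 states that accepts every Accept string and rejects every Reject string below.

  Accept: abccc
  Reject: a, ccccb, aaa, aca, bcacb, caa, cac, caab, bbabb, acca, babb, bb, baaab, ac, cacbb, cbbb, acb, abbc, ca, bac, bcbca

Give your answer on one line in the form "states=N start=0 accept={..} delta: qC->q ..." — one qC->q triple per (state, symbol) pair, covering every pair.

states=3 start=0 accept={2} delta: 0a->0 0b->0 0c->1 1a->0 1b->0 1c->2 2a->0 2b->0 2c->2

State merging on the prefix tree: take the shortest (then alphabetical) example prefix whose next move is undefined and point that move at state 0, else 1, else 2, ...; a target is out if some Accept/Reject pair would then sit in one state with the same input left (inseparable). If every existing state is out, open a new one.
a: 0a undefined. 0a->0: ok.
b: 0b undefined. 0b->0: ok.
c: 0c undefined. 0c->0: no, abccc/a meet in 0. Open state 1: 0c->1.
ca: 1a undefined. 1a->0: ok.
cb: 1b undefined. 1b->0: ok.
cc: 1c undefined. 1c->0: no, abccc/cac meet in 1. 1c->1: no, abccc/cac meet in 1. Open state 2: 1c->2.
ccc: 2c undefined. 2c->0: no, abccc/a meet in 0. 2c->1: no, abccc/cac meet in 1. 2c->2: ok.
acca: 2a undefined. 2a->0: ok.
ccccb: 2b undefined. 2b->0: ok.
All examples now run through 3 states with every (state, symbol) defined. Accept strings end in {2}, Reject strings end in {0,1}; accept={2}.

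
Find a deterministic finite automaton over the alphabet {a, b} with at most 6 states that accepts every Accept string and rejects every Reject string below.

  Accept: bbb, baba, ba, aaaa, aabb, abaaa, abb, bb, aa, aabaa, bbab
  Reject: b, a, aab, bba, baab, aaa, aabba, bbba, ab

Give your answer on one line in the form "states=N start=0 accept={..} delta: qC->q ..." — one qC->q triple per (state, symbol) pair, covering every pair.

states=5 start=0 accept={0,3,4} delta: 0a->1 0b->2 1a->0 1b->2 2a->3 2b->4 3a->3 3b->1 4a->2 4b->0

State merging on the prefix tree: take the shortest (then alphabetical) example prefix whose next move is undefined and point that move at state 0, else 1, else 2, ...; a target is out if some Accept/Reject pair would then sit in one state with the same input left (inseparable). If every existing state is out, open a new one.
a: 0a undefined. 0a->0: no, aaaa/a meet in 0. Open state 1: 0a->1.
b: 0b undefined. 0b->0: no, bbb/b meet in 0. 0b->1: no, bb/ab meet in 1 with "b" left. Open state 2: 0b->2.
aa: 1a undefined. 1a->0: ok.
ab: 1b undefined. 1b->0: no, aaaa/ab meet in 0. 1b->1: no, abb/a meet in 1. 1b->2: ok.
ba: 2a undefined. 2a->0: no, aabaa/a meet in 1. 2a->1: no, baba/a meet in 1. 2a->2: no, baba/bba meet in 2 with "ba" left. Open state 3: 2a->3.
bb: 2b undefined. 2b->0: no, bbb/b meet in 2. 2b->1: no, bbb/b meet in 2. 2b->2: no, bbb/b meet in 2. 2b->3: no, baba/bbba meet in 3 with "ba" left. Open state 4: 2b->4.
baa: 3a undefined. 3a->0: no, abaaa/a meet in 1. 3a->1: no, aabaa/a meet in 1. 3a->2: no, aabb/baab meet in 4. 3a->3: ok.
bab: 3b undefined. 3b->0: no, baba/a meet in 1. 3b->1: ok.
bba: 4a undefined. 4a->0: no, baba/bba meet in 0. 4a->1: no, bbab/b meet in 2. 4a->2: ok.
bbb: 4b undefined. 4b->0: ok.
All examples now run through 5 states with every (state, symbol) defined. Accept strings end in {0,3,4}, Reject strings end in {1,2}; accept={0,3,4}.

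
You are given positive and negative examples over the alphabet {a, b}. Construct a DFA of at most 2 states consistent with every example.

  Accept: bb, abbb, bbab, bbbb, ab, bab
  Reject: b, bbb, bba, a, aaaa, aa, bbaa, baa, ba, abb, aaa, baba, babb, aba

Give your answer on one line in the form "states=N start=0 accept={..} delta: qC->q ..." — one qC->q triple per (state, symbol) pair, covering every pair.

Fold the examples into a partial DFA from state 0: repeatedly fix the first undefined (state, symbol) met by the shortest-then-alphabetical prefix, trying targets in increasing order and rejecting any under which an Accept and a Reject string meet in one state with the same remainder; add a state when all current targets are rejected. Accepting states are where Accept strings end.
a: 0a undefined. 0a->0: no, bb/abb meet in 0 with "bb" left. Open state 1: 0a->1.
b: 0b undefined. 0b->0: no, bb/b meet in 0. 0b->1: ok.
aa: 1a undefined. 1a->0: no, bb/babb meet in 1 with "b" left. 1a->1: ok.
ab: 1b undefined. 1b->0: ok.
All examples now run through 2 states with every (state, symbol) defined. Accept strings end in {0}, Reject strings end in {1}; accept={0}.

states=2 start=0 accept={0} delta: 0a->1 0b->1 1a->1 1b->0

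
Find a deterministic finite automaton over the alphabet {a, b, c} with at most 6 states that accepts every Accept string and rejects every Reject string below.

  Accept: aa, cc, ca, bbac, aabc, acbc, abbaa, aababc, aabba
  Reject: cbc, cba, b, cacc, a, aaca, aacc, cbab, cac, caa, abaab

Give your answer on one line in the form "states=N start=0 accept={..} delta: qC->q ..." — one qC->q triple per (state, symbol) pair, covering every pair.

states=4 start=0 accept={2} delta: 0a->1 0b->0 0c->1 1a->2 1b->0 1c->2 2a->0 2b->3 2c->0 3a->2 3b->1 3c->2

Fold the examples into a partial DFA from state 0: repeatedly fix the first undefined (state, symbol) met by the shortest-then-alphabetical prefix, trying targets in increasing order and rejecting any under which an Accept and a Reject string meet in one state with the same remainder; add a state when all current targets are rejected. Accepting states are where Accept strings end.
a: 0a undefined. 0a->0: no, aa/a meet in 0. Open state 1: 0a->1.
b: 0b undefined. 0b->0: ok.
c: 0c undefined. 0c->0: no, aa/caa meet in 1 with "a" left. 0c->1: ok.
aa: 1a undefined. 1a->0: no, aa/b meet in 0. 1a->1: no, aa/a meet in 1. Open state 2: 1a->2.
ab: 1b undefined. 1b->0: ok.
ac: 1c undefined. 1c->0: no, cc/b meet in 0. 1c->1: no, cc/cbc meet in 1. 1c->2: ok.
aab: 2b undefined. 2b->0: no, aabc/cbc meet in 1. 2b->1: no, aabba/cbc meet in 1. 2b->2: no, aa/abaab meet in 2. Open state 3: 2b->3.
aac: 2c undefined. 2c->0: ok.
caa: 2a undefined. 2a->0: ok.
aaba: 3a undefined. 3a->0: no, aababc/cbc meet in 1. 3a->1: no, aababc/cbc meet in 1. 3a->2: ok.
aabb: 3b undefined. 3b->0: no, aabba/cbc meet in 1. 3b->1: ok.
aabc: 3c undefined. 3c->0: no, aabc/b meet in 0. 3c->1: no, aabc/cbc meet in 1. 3c->2: ok.
All examples now run through 4 states with every (state, symbol) defined. Accept strings end in {2}, Reject strings end in {0,1,3}; accept={2}.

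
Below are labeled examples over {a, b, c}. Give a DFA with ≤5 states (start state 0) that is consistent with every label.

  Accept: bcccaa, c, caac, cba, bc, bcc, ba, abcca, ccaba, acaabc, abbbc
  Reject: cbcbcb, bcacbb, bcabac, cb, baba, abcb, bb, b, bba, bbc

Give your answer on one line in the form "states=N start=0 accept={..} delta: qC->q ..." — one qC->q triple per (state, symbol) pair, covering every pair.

Grow the machine one transition at a time. Run the examples from 0; the earliest place one falls off (shortest prefix, ties alphabetical) gets sent to the lowest-numbered state that keeps every Accept/Reject pair distinguishable — a pair clashes when both reach the same state with identical unread suffix — and to a fresh state only if none does.
a: 0a undefined. 0a->0: ok.
b: 0b undefined. 0b->0: no, c/bbc meet in 0 with "c" left. Open state 1: 0b->1.
c: 0c undefined. 0c->0: ok.
ba: 1a undefined. 1a->0: no, c/baba meet in 0. 1a->1: no, cba/cb meet in 1. Open state 2: 1a->2.
bb: 1b undefined. 1b->0: no, c/bb meet in 0. 1b->1: no, cba/bba meet in 2. 1b->2: no, cba/bb meet in 2. Open state 3: 1b->3.
bc: 1c undefined. 1c->0: ok.
bab: 2b undefined. 2b->0: no, bcccaa/baba meet in 0. 2b->1: no, cba/baba meet in 2. 2b->2: ok.
bba: 3a undefined. 3a->0: no, bcccaa/bba meet in 0. 3a->1: ok.
bbc: 3c undefined. 3c->0: no, bcccaa/bbc meet in 0. 3c->1: ok.
abbb: 3b undefined. 3b->0: ok.
baba: 2a undefined. 2a->0: no, bcccaa/baba meet in 0. 2a->1: ok.
bcabac: 2c undefined. 2c->0: no, bcccaa/bcabac meet in 0. 2c->1: ok.
All examples now run through 4 states with every (state, symbol) defined. Accept strings end in {0,2}, Reject strings end in {1,3}; accept={0,2}.

states=4 start=0 accept={0,2} delta: 0a->0 0b->1 0c->0 1a->2 1b->3 1c->0 2a->1 2b->2 2c->1 3a->1 3b->0 3c->1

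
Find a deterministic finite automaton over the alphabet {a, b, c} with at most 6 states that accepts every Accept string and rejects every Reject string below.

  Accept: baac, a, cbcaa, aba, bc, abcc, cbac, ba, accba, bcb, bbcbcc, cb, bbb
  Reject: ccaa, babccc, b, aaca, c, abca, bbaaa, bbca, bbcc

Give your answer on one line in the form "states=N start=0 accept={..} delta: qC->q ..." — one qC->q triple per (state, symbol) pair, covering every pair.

states=5 start=0 accept={0,3,4} delta: 0a->0 0b->1 0c->2 1a->3 1b->2 1c->3 2a->1 2b->3 2c->4 3a->1 3b->0 3c->0 4a->2 4b->0 4c->1

State merging on the prefix tree: take the shortest (then alphabetical) example prefix whose next move is undefined and point that move at state 0, else 1, else 2, ...; a target is out if some Accept/Reject pair would then sit in one state with the same input left (inseparable). If every existing state is out, open a new one.
a: 0a undefined. 0a->0: ok.
b: 0b undefined. 0b->0: no, baac/c meet in 0 with "c" left. Open state 1: 0b->1.
c: 0c undefined. 0c->0: no, a/ccaa meet in 0. 0c->1: no, aba/aaca meet in 1 with "a" left. Open state 2: 0c->2.
ba: 1a undefined. 1a->0: no, baac/c meet in 2. 1a->1: no, aba/b meet in 1. 1a->2: no, aba/c meet in 2. Open state 3: 1a->3.
bb: 1b undefined. 1b->0: no, a/bbaaa meet in 0. 1b->1: no, abcc/bbcc meet in 1 with "cc" left. 1b->2: ok.
bc: 1c undefined. 1c->0: no, a/abca meet in 0. 1c->1: no, aba/abca meet in 3. 1c->2: no, bc/c meet in 2. 1c->3: ok.
cb: 2b undefined. 2b->0: no, cbac/c meet in 2. 2b->1: no, cb/b meet in 1. 2b->2: no, cbcaa/ccaa meet in 2 with "caa" left. 2b->3: ok.
cc: 2c undefined. 2c->0: no, a/ccaa meet in 0. 2c->1: no, aba/bbca meet in 3. 2c->2: no, accba/abca meet in 3 with "a" left. 2c->3: no, abcc/bbcc meet in 3 with "c" left. Open state 4: 2c->4.
baa: 3a undefined. 3a->0: no, baac/c meet in 2. 3a->1: ok.
bab: 3b undefined. 3b->0: ok.
bba: 2a undefined. 2a->0: no, a/aaca meet in 0. 2a->1: ok.
cbc: 3c undefined. 3c->0: ok.
cca: 4a undefined. 4a->0: no, a/ccaa meet in 0. 4a->1: no, baac/ccaa meet in 3. 4a->2: ok.
accb: 4b undefined. 4b->0: ok.
bbcc: 4c undefined. 4c->0: no, a/babccc meet in 0. 4c->1: ok.
All examples now run through 5 states with every (state, symbol) defined. Accept strings end in {0,3,4}, Reject strings end in {1,2}; accept={0,3,4}.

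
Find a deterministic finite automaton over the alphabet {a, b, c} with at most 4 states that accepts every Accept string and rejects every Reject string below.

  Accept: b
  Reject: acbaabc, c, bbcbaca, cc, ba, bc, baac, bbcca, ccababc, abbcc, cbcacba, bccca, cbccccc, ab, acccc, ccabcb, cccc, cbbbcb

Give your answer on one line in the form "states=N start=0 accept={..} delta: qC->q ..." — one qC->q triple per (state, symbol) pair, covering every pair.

states=2 start=0 accept={0} delta: 0a->1 0b->0 0c->1 1a->1 1b->1 1c->1

State merging on the prefix tree: take the shortest (then alphabetical) example prefix whose next move is undefined and point that move at state 0, else 1, else 2, ...; a target is out if some Accept/Reject pair would then sit in one state with the same input left (inseparable). If every existing state is out, open a new one.
a: 0a undefined. 0a->0: no, b/ab meet in 0 with "b" left. Open state 1: 0a->1.
b: 0b undefined. 0b->0: ok.
c: 0c undefined. 0c->0: no, b/c meet in 0. 0c->1: ok.
ab: 1b undefined. 1b->0: no, b/ab meet in 0. 1b->1: ok.
ac: 1c undefined. 1c->0: no, b/cc meet in 0. 1c->1: ok.
baa: 1a undefined. 1a->0: no, b/bbcbaca meet in 0. 1a->1: ok.
All examples now run through 2 states with every (state, symbol) defined. Accept strings end in {0}, Reject strings end in {1}; accept={0}.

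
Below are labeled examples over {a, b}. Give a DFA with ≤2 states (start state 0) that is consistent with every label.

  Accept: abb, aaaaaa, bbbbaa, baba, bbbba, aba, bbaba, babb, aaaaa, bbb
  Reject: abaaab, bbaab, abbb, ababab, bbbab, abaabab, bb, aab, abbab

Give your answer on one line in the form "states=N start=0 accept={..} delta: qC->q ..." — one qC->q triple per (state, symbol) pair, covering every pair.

State merging on the prefix tree: take the shortest (then alphabetical) example prefix whose next move is undefined and point that move at state 0, else 1, else 2, ...; a target is out if some Accept/Reject pair would then sit in one state with the same input left (inseparable). If every existing state is out, open a new one.
a: 0a undefined. 0a->0: no, abb/bb meet in 0 with "bb" left. Open state 1: 0a->1.
b: 0b undefined. 0b->0: no, bbb/bb meet in 0. 0b->1: ok.
aa: 1a undefined. 1a->0: no, babb/bb meet in 1 with "b" left. 1a->1: ok.
ab: 1b undefined. 1b->0: ok.
All examples now run through 2 states with every (state, symbol) defined. Accept strings end in {1}, Reject strings end in {0}; accept={1}.

states=2 start=0 accept={1} delta: 0a->1 0b->1 1a->1 1b->0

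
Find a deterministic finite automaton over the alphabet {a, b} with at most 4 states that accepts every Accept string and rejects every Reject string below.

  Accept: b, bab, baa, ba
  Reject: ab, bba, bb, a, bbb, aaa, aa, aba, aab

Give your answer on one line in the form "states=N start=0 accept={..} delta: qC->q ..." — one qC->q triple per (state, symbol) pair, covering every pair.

states=4 start=0 accept={2,3} delta: 0a->1 0b->2 1a->1 1b->0 2a->3 2b->1 3a->2 3b->2

Grow the machine one transition at a time. Run the examples from 0; the earliest place one falls off (shortest prefix, ties alphabetical) gets sent to the lowest-numbered state that keeps every Accept/Reject pair distinguishable — a pair clashes when both reach the same state with identical unread suffix — and to a fresh state only if none does.
a: 0a undefined. 0a->0: no, b/ab meet in 0 with "b" left. Open state 1: 0a->1.
b: 0b undefined. 0b->0: no, b/bb meet in 0. 0b->1: no, b/a meet in 1. Open state 2: 0b->2.
aa: 1a undefined. 1a->0: no, b/aab meet in 2. 1a->1: ok.
ab: 1b undefined. 1b->0: ok.
ba: 2a undefined. 2a->0: no, baa/a meet in 1. 2a->1: no, bab/ab meet in 0. 2a->2: no, bab/bb meet in 2 with "b" left. Open state 3: 2a->3.
bb: 2b undefined. 2b->0: no, b/bbb meet in 2. 2b->1: ok.
baa: 3a undefined. 3a->0: no, baa/ab meet in 0. 3a->1: no, baa/bba meet in 1. 3a->2: ok.
bab: 3b undefined. 3b->0: no, bab/ab meet in 0. 3b->1: no, bab/bba meet in 1. 3b->2: ok.
All examples now run through 4 states with every (state, symbol) defined. Accept strings end in {2,3}, Reject strings end in {0,1}; accept={2,3}.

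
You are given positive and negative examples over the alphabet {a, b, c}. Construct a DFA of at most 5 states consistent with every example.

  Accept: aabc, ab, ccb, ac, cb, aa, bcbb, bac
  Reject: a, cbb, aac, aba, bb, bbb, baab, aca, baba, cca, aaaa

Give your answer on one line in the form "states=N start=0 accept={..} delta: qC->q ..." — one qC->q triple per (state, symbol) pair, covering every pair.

Fold the examples into a partial DFA from state 0: repeatedly fix the first undefined (state, symbol) met by the shortest-then-alphabetical prefix, trying targets in increasing order and rejecting any under which an Accept and a Reject string meet in one state with the same remainder; add a state when all current targets are rejected. Accepting states are where Accept strings end.
a: 0a undefined. 0a->0: no, ac/aac meet in 0 with "c" left. Open state 1: 0a->1.
b: 0b undefined. 0b->0: no, bcbb/cbb meet in 0 with "cbb" left. 0b->1: no, ab/bb meet in 1 with "b" left. Open state 2: 0b->2.
c: 0c undefined. 0c->0: ok.
aa: 1a undefined. 1a->0: no, aa/aac meet in 0. 1a->1: no, ac/aac meet in 1 with "c" left. 1a->2: ok.
ab: 1b undefined. 1b->0: ok.
ac: 1c undefined. 1c->0: ok.
ba: 2a undefined. 2a->0: no, ab/baab meet in 0. 2a->1: no, ccb/aaaa meet in 2. 2a->2: no, ccb/aaaa meet in 2. Open state 3: 2a->3.
bb: 2b undefined. 2b->0: no, aabc/cbb meet in 0. 2b->1: no, aabc/bbb meet in 0. 2b->2: no, aabc/aac meet in 2 with "c" left. 2b->3: ok.
bc: 2c undefined. 2c->0: no, ab/aac meet in 0. 2c->1: ok.
baa: 3a undefined. 3a->0: no, ab/aaaa meet in 0. 3a->1: no, ab/baab meet in 0. 3a->2: no, ccb/aaaa meet in 2. 3a->3: ok.
bab: 3b undefined. 3b->0: no, ab/bbb meet in 0. 3b->1: no, ccb/baba meet in 2. 3b->2: no, ccb/bbb meet in 2. 3b->3: ok.
bac: 3c undefined. 3c->0: ok.
All examples now run through 4 states with every (state, symbol) defined. Accept strings end in {0,2}, Reject strings end in {1,3}; accept={0,2}.

states=4 start=0 accept={0,2} delta: 0a->1 0b->2 0c->0 1a->2 1b->0 1c->0 2a->3 2b->3 2c->1 3a->3 3b->3 3c->0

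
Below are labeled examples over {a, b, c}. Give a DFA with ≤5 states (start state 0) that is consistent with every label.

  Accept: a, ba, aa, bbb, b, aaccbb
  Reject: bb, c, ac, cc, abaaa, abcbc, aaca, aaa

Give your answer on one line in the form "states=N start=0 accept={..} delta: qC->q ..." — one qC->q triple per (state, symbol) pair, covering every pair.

State merging on the prefix tree: take the shortest (then alphabetical) example prefix whose next move is undefined and point that move at state 0, else 1, else 2, ...; a target is out if some Accept/Reject pair would then sit in one state with the same input left (inseparable). If every existing state is out, open a new one.
a: 0a undefined. 0a->0: no, a/aaa meet in 0. Open state 1: 0a->1.
b: 0b undefined. 0b->0: no, bbb/bb meet in 0. 0b->1: ok.
c: 0c undefined. 0c->0: ok.
aa: 1a undefined. 1a->0: no, a/aaca meet in 1. 1a->1: no, a/aaa meet in 1. Open state 2: 1a->2.
ab: 1b undefined. 1b->0: ok.
ac: 1c undefined. 1c->0: ok.
aaa: 2a undefined. 2a->0: ok.
aac: 2c undefined. 2c->0: no, a/aaca meet in 1. 2c->1: no, ba/aaca meet in 2. 2c->2: ok.
aaccb: 2b undefined. 2b->0: ok.
All examples now run through 3 states with every (state, symbol) defined. Accept strings end in {1,2}, Reject strings end in {0}; accept={1,2}.

states=3 start=0 accept={1,2} delta: 0a->1 0b->1 0c->0 1a->2 1b->0 1c->0 2a->0 2b->0 2c->2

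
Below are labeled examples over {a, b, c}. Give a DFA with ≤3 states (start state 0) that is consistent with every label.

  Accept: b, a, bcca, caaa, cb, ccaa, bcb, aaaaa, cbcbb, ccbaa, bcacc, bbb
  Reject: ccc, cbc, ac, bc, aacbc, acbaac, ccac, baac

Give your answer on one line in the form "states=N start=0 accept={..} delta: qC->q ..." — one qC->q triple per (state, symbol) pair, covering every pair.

states=2 start=0 accept={0} delta: 0a->0 0b->0 0c->1 1a->0 1b->0 1c->0

State merging on the prefix tree: take the shortest (then alphabetical) example prefix whose next move is undefined and point that move at state 0, else 1, else 2, ...; a target is out if some Accept/Reject pair would then sit in one state with the same input left (inseparable). If every existing state is out, open a new one.
a: 0a undefined. 0a->0: ok.
b: 0b undefined. 0b->0: ok.
c: 0c undefined. 0c->0: no, b/ccc meet in 0. Open state 1: 0c->1.
ca: 1a undefined. 1a->0: ok.
cb: 1b undefined. 1b->0: ok.
cc: 1c undefined. 1c->0: ok.
All examples now run through 2 states with every (state, symbol) defined. Accept strings end in {0}, Reject strings end in {1}; accept={0}.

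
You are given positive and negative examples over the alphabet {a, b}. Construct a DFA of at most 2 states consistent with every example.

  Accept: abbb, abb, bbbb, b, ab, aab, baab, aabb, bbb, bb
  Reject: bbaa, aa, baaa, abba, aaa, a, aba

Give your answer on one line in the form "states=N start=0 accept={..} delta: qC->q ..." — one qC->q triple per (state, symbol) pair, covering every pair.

Fold the examples into a partial DFA from state 0: repeatedly fix the first undefined (state, symbol) met by the shortest-then-alphabetical prefix, trying targets in increasing order and rejecting any under which an Accept and a Reject string meet in one state with the same remainder; add a state when all current targets are rejected. Accepting states are where Accept strings end.
a: 0a undefined. 0a->0: ok.
b: 0b undefined. 0b->0: no, abbb/bbaa meet in 0. Open state 1: 0b->1.
ba: 1a undefined. 1a->0: ok.
bb: 1b undefined. 1b->0: no, abb/bbaa meet in 0. 1b->1: ok.
All examples now run through 2 states with every (state, symbol) defined. Accept strings end in {1}, Reject strings end in {0}; accept={1}.

states=2 start=0 accept={1} delta: 0a->0 0b->1 1a->0 1b->1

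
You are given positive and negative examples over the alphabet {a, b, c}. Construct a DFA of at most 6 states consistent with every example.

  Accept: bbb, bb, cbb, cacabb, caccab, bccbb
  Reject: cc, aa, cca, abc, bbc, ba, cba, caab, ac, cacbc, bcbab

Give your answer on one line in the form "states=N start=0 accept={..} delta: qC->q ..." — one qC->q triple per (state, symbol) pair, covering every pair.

states=4 start=0 accept={2} delta: 0a->0 0b->1 0c->1 1a->0 1b->2 1c->3 2a->0 2b->2 2c->0 3a->1 3b->0 3c->0

State merging on the prefix tree: take the shortest (then alphabetical) example prefix whose next move is undefined and point that move at state 0, else 1, else 2, ...; a target is out if some Accept/Reject pair would then sit in one state with the same input left (inseparable). If every existing state is out, open a new one.
a: 0a undefined. 0a->0: ok.
b: 0b undefined. 0b->0: no, bbb/aa meet in 0. Open state 1: 0b->1.
c: 0c undefined. 0c->0: no, caccab/caab meet in 1. 0c->1: ok.
ba: 1a undefined. 1a->0: ok.
bb: 1b undefined. 1b->0: no, bbb/bbc meet in 1. 1b->1: no, bbb/caab meet in 1. Open state 2: 1b->2.
bc: 1c undefined. 1c->0: no, caccab/caab meet in 1. 1c->1: no, caccab/cc meet in 1. 1c->2: no, bb/cc meet in 2. Open state 3: 1c->3.
bbb: 2b undefined. 2b->0: no, bbb/aa meet in 0. 2b->1: no, bbb/caab meet in 1. 2b->2: ok.
bbc: 2c undefined. 2c->0: ok.
bcb: 3b undefined. 3b->0: ok.
bcc: 3c undefined. 3c->0: ok.
cba: 2a undefined. 2a->0: ok.
cca: 3a undefined. 3a->0: no, caccab/caab meet in 1. 3a->1: ok.
All examples now run through 4 states with every (state, symbol) defined. Accept strings end in {2}, Reject strings end in {0,1,3}; accept={2}.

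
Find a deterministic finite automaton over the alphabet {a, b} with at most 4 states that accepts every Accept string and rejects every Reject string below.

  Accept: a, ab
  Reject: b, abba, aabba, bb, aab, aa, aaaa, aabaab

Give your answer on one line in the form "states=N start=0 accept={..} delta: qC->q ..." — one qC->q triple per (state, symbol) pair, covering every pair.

Grow the machine one transition at a time. Run the examples from 0; the earliest place one falls off (shortest prefix, ties alphabetical) gets sent to the lowest-numbered state that keeps every Accept/Reject pair distinguishable — a pair clashes when both reach the same state with identical unread suffix — and to a fresh state only if none does.
a: 0a undefined. 0a->0: no, a/aa meet in 0. Open state 1: 0a->1.
b: 0b undefined. 0b->0: ok.
aa: 1a undefined. 1a->0: no, a/aabba meet in 1. 1a->1: no, a/aa meet in 1. Open state 2: 1a->2.
ab: 1b undefined. 1b->0: no, a/abba meet in 1. 1b->1: ok.
aaa: 2a undefined. 2a->0: no, a/aaaa meet in 1. 2a->1: ok.
aab: 2b undefined. 2b->0: no, a/aabba meet in 1. 2b->1: no, a/aab meet in 1. 2b->2: no, a/aabba meet in 1. Open state 3: 2b->3.
aaba: 3a undefined. 3a->0: no, a/aabaab meet in 1. 3a->1: ok.
aabb: 3b undefined. 3b->0: no, a/aabba meet in 1. 3b->1: ok.
All examples now run through 4 states with every (state, symbol) defined. Accept strings end in {1}, Reject strings end in {0,2,3}; accept={1}.

states=4 start=0 accept={1} delta: 0a->1 0b->0 1a->2 1b->1 2a->1 2b->3 3a->1 3b->1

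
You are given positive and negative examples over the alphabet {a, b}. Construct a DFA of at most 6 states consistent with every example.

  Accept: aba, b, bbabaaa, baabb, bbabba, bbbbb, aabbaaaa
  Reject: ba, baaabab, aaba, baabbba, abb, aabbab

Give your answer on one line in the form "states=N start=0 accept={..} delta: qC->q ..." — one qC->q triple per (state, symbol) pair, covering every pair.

states=4 start=0 accept={0,3} delta: 0a->1 0b->0 1a->0 1b->2 2a->3 2b->1 3a->1 3b->1

Fold the examples into a partial DFA from state 0: repeatedly fix the first undefined (state, symbol) met by the shortest-then-alphabetical prefix, trying targets in increasing order and rejecting any under which an Accept and a Reject string meet in one state with the same remainder; add a state when all current targets are rejected. Accepting states are where Accept strings end.
a: 0a undefined. 0a->0: no, aba/ba meet in 0 with "ba" left. Open state 1: 0a->1.
b: 0b undefined. 0b->0: ok.
aa: 1a undefined. 1a->0: ok.
ab: 1b undefined. 1b->0: no, aba/ba meet in 1. 1b->1: no, aba/baaabab meet in 0. Open state 2: 1b->2.
aba: 2a undefined. 2a->0: no, aba/baaabab meet in 0. 2a->1: no, aba/ba meet in 1. 2a->2: no, aba/aabbab meet in 2. Open state 3: 2a->3.
abb: 2b undefined. 2b->0: no, b/abb meet in 0. 2b->1: ok.
bbabaa: 3a undefined. 3a->0: no, bbabaaa/ba meet in 1. 3a->1: ok.
baaabab: 3b undefined. 3b->0: no, b/baaabab meet in 0. 3b->1: ok.
All examples now run through 4 states with every (state, symbol) defined. Accept strings end in {0,3}, Reject strings end in {1,2}; accept={0,3}.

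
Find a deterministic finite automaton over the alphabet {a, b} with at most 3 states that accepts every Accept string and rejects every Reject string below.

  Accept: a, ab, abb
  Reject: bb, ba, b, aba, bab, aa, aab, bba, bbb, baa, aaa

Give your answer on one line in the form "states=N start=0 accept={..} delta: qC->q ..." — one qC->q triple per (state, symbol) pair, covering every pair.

Grow the machine one transition at a time. Run the examples from 0; the earliest place one falls off (shortest prefix, ties alphabetical) gets sent to the lowest-numbered state that keeps every Accept/Reject pair distinguishable — a pair clashes when both reach the same state with identical unread suffix — and to a fresh state only if none does.
a: 0a undefined. 0a->0: no, a/aa meet in 0. Open state 1: 0a->1.
b: 0b undefined. 0b->0: no, a/ba meet in 1. 0b->1: no, a/b meet in 1. Open state 2: 0b->2.
aa: 1a undefined. 1a->0: no, a/aaa meet in 1. 1a->1: no, a/aa meet in 1. 1a->2: ok.
ab: 1b undefined. 1b->0: no, a/aba meet in 1. 1b->1: ok.
ba: 2a undefined. 2a->0: no, a/baa meet in 1. 2a->1: no, a/ba meet in 1. 2a->2: ok.
bb: 2b undefined. 2b->0: no, a/bba meet in 1. 2b->1: no, a/bb meet in 1. 2b->2: ok.
All examples now run through 3 states with every (state, symbol) defined. Accept strings end in {1}, Reject strings end in {2}; accept={1}.

states=3 start=0 accept={1} delta: 0a->1 0b->2 1a->2 1b->1 2a->2 2b->2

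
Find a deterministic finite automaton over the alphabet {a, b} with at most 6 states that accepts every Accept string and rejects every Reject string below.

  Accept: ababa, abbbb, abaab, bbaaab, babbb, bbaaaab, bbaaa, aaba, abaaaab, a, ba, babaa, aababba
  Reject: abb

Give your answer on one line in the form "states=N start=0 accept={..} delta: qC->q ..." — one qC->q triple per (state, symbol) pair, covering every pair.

states=3 start=0 accept={0,1} delta: 0a->0 0b->1 1a->0 1b->2 2a->0 2b->0

Fold the examples into a partial DFA from state 0: repeatedly fix the first undefined (state, symbol) met by the shortest-then-alphabetical prefix, trying targets in increasing order and rejecting any under which an Accept and a Reject string meet in one state with the same remainder; add a state when all current targets are rejected. Accepting states are where Accept strings end.
a: 0a undefined. 0a->0: ok.
b: 0b undefined. 0b->0: no, ababa/abb meet in 0. Open state 1: 0b->1.
ba: 1a undefined. 1a->0: ok.
bb: 1b undefined. 1b->0: no, ababa/abb meet in 0. 1b->1: no, abbbb/abb meet in 1. Open state 2: 1b->2.
bba: 2a undefined. 2a->0: ok.
abbb: 2b undefined. 2b->0: ok.
All examples now run through 3 states with every (state, symbol) defined. Accept strings end in {0,1}, Reject strings end in {2}; accept={0,1}.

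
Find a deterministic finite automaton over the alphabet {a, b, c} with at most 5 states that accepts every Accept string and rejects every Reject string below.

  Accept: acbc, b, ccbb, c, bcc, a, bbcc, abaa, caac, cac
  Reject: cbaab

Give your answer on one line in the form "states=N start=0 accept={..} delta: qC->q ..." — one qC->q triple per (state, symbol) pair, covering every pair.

Grow the machine one transition at a time. Run the examples from 0; the earliest place one falls off (shortest prefix, ties alphabetical) gets sent to the lowest-numbered state that keeps every Accept/Reject pair distinguishable — a pair clashes when both reach the same state with identical unread suffix — and to a fresh state only if none does.
a: 0a undefined. 0a->0: ok.
b: 0b undefined. 0b->0: ok.
c: 0c undefined. 0c->0: no, acbc/cbaab meet in 0. Open state 1: 0c->1.
ca: 1a undefined. 1a->0: ok.
cb: 1b undefined. 1b->0: no, b/cbaab meet in 0. 1b->1: no, b/cbaab meet in 0. Open state 2: 1b->2.
cc: 1c undefined. 1c->0: ok.
cba: 2a undefined. 2a->0: no, b/cbaab meet in 0. 2a->1: no, b/cbaab meet in 0. 2a->2: ok.
acbc: 2c undefined. 2c->0: ok.
cbaab: 2b undefined. 2b->0: no, acbc/cbaab meet in 0. 2b->1: no, c/cbaab meet in 1. 2b->2: ok.
All examples now run through 3 states with every (state, symbol) defined. Accept strings end in {0,1}, Reject strings end in {2}; accept={0,1}.

states=3 start=0 accept={0,1} delta: 0a->0 0b->0 0c->1 1a->0 1b->2 1c->0 2a->2 2b->2 2c->0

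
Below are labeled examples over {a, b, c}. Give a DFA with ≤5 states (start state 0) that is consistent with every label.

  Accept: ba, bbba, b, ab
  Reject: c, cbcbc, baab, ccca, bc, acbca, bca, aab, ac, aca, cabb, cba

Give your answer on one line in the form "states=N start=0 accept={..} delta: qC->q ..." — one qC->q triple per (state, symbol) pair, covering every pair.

states=3 start=0 accept={0,1} delta: 0a->1 0b->0 0c->2 1a->2 1b->0 1c->2 2a->2 2b->2 2c->1

State merging on the prefix tree: take the shortest (then alphabetical) example prefix whose next move is undefined and point that move at state 0, else 1, else 2, ...; a target is out if some Accept/Reject pair would then sit in one state with the same input left (inseparable). If every existing state is out, open a new one.
a: 0a undefined. 0a->0: no, b/aab meet in 0 with "b" left. Open state 1: 0a->1.
b: 0b undefined. 0b->0: ok.
c: 0c undefined. 0c->0: no, ba/ccca meet in 1. 0c->1: no, ba/c meet in 1. Open state 2: 0c->2.
aa: 1a undefined. 1a->0: no, b/baab meet in 0. 1a->1: no, ab/baab meet in 1 with "b" left. 1a->2: ok.
ab: 1b undefined. 1b->0: ok.
ac: 1c undefined. 1c->0: no, ba/aca meet in 1. 1c->1: no, ba/ac meet in 1. 1c->2: ok.
ca: 2a undefined. 2a->0: no, b/bca meet in 0. 2a->1: no, ba/bca meet in 1. 2a->2: ok.
cb: 2b undefined. 2b->0: no, ba/cba meet in 1. 2b->1: no, ba/baab meet in 1. 2b->2: ok.
cc: 2c undefined. 2c->0: no, ba/acbca meet in 1. 2c->1: ok.
All examples now run through 3 states with every (state, symbol) defined. Accept strings end in {0,1}, Reject strings end in {2}; accept={0,1}.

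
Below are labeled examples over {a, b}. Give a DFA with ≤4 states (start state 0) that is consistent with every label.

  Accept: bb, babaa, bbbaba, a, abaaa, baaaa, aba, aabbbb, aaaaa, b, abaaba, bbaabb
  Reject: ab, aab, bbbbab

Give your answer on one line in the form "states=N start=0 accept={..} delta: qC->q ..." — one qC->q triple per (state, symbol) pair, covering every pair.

Fold the examples into a partial DFA from state 0: repeatedly fix the first undefined (state, symbol) met by the shortest-then-alphabetical prefix, trying targets in increasing order and rejecting any under which an Accept and a Reject string meet in one state with the same remainder; add a state when all current targets are rejected. Accepting states are where Accept strings end.
a: 0a undefined. 0a->0: no, b/ab meet in 0 with "b" left. Open state 1: 0a->1.
b: 0b undefined. 0b->0: ok.
aa: 1a undefined. 1a->0: no, bb/aab meet in 0. 1a->1: ok.
ab: 1b undefined. 1b->0: no, bb/ab meet in 0. 1b->1: no, babaa/ab meet in 1. Open state 2: 1b->2.
aba: 2a undefined. 2a->0: ok.
aabb: 2b undefined. 2b->0: ok.
All examples now run through 3 states with every (state, symbol) defined. Accept strings end in {0,1}, Reject strings end in {2}; accept={0,1}.

states=3 start=0 accept={0,1} delta: 0a->1 0b->0 1a->1 1b->2 2a->0 2b->0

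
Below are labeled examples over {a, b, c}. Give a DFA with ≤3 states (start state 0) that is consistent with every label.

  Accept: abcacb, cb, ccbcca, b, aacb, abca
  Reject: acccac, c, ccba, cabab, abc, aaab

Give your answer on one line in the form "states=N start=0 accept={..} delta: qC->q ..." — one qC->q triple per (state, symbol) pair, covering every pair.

State merging on the prefix tree: take the shortest (then alphabetical) example prefix whose next move is undefined and point that move at state 0, else 1, else 2, ...; a target is out if some Accept/Reject pair would then sit in one state with the same input left (inseparable). If every existing state is out, open a new one.
a: 0a undefined. 0a->0: no, b/aaab meet in 0 with "b" left. Open state 1: 0a->1.
b: 0b undefined. 0b->0: ok.
c: 0c undefined. 0c->0: no, cb/c meet in 0. 0c->1: ok.
aa: 1a undefined. 1a->0: no, cb/cabab meet in 1 with "b" left. 1a->1: no, cb/aaab meet in 1 with "b" left. Open state 2: 1a->2.
ab: 1b undefined. 1b->0: ok.
ac: 1c undefined. 1c->0: no, cb/acccac meet in 0. 1c->1: ok.
aaa: 2a undefined. 2a->0: no, cb/aaab meet in 0. 2a->1: no, cb/aaab meet in 0. 2a->2: ok.
aac: 2c undefined. 2c->0: no, abcacb/acccac meet in 0. 2c->1: ok.
cab: 2b undefined. 2b->0: no, abcacb/cabab meet in 0. 2b->1: ok.
All examples now run through 3 states with every (state, symbol) defined. Accept strings end in {0,2}, Reject strings end in {1}; accept={0,2}.

states=3 start=0 accept={0,2} delta: 0a->1 0b->0 0c->1 1a->2 1b->0 1c->1 2a->2 2b->1 2c->1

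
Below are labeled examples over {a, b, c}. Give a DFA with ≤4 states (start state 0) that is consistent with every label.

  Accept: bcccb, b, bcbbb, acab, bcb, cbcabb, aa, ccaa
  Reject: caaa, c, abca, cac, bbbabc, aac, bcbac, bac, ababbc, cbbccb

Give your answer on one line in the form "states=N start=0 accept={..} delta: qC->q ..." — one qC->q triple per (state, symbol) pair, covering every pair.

State merging on the prefix tree: take the shortest (then alphabetical) example prefix whose next move is undefined and point that move at state 0, else 1, else 2, ...; a target is out if some Accept/Reject pair would then sit in one state with the same input left (inseparable). If every existing state is out, open a new one.
a: 0a undefined. 0a->0: ok.
b: 0b undefined. 0b->0: ok.
c: 0c undefined. 0c->0: no, bcccb/caaa meet in 0. Open state 1: 0c->1.
ca: 1a undefined. 1a->0: no, b/caaa meet in 0. 1a->1: ok.
cb: 1b undefined. 1b->0: ok.
cc: 1c undefined. 1c->0: no, bcccb/cac meet in 0. 1c->1: no, bcccb/cbbccb meet in 0. Open state 2: 1c->2.
cca: 2a undefined. 2a->0: ok.
bccc: 2c undefined. 2c->0: ok.
cbbccb: 2b undefined. 2b->0: no, bcccb/cbbccb meet in 0. 2b->1: ok.
All examples now run through 3 states with every (state, symbol) defined. Accept strings end in {0}, Reject strings end in {1,2}; accept={0}.

states=3 start=0 accept={0} delta: 0a->0 0b->0 0c->1 1a->1 1b->0 1c->2 2a->0 2b->1 2c->0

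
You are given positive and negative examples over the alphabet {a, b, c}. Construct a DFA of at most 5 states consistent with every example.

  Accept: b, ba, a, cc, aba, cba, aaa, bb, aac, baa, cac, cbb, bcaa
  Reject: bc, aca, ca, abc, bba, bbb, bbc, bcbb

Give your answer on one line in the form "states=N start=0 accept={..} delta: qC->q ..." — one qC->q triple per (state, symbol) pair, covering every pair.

Grow the machine one transition at a time. Run the examples from 0; the earliest place one falls off (shortest prefix, ties alphabetical) gets sent to the lowest-numbered state that keeps every Accept/Reject pair distinguishable — a pair clashes when both reach the same state with identical unread suffix — and to a fresh state only if none does.
a: 0a undefined. 0a->0: ok.
b: 0b undefined. 0b->0: no, b/bba meet in 0. Open state 1: 0b->1.
c: 0c undefined. 0c->0: no, a/aca meet in 0. 0c->1: no, ba/aca meet in 1 with "a" left. Open state 2: 0c->2.
ba: 1a undefined. 1a->0: ok.
bb: 1b undefined. 1b->0: no, b/bbb meet in 1. 1b->1: no, b/bbb meet in 1. 1b->2: no, cc/bbc meet in 2 with "c" left. Open state 3: 1b->3.
bc: 1c undefined. 1c->0: no, ba/bc meet in 0. 1c->1: no, b/bc meet in 1. 1c->2: no, aac/bc meet in 2. 1c->3: no, bb/bc meet in 3. Open state 4: 1c->4.
ca: 2a undefined. 2a->0: no, ba/aca meet in 0. 2a->1: no, b/aca meet in 1. 2a->2: no, aac/aca meet in 2. 2a->3: no, bb/aca meet in 3. 2a->4: ok.
cb: 2b undefined. 2b->0: ok.
cc: 2c undefined. 2c->0: ok.
bba: 3a undefined. 3a->0: no, ba/bba meet in 0. 3a->1: no, b/bba meet in 1. 3a->2: no, aac/bba meet in 2. 3a->3: no, bb/bba meet in 3. 3a->4: ok.
bbb: 3b undefined. 3b->0: no, ba/bbb meet in 0. 3b->1: no, b/bbb meet in 1. 3b->2: no, aac/bbb meet in 2. 3b->3: no, bb/bbb meet in 3. 3b->4: ok.
bbc: 3c undefined. 3c->0: no, ba/bbc meet in 0. 3c->1: no, b/bbc meet in 1. 3c->2: no, aac/bbc meet in 2. 3c->3: no, bb/bbc meet in 3. 3c->4: ok.
bca: 4a undefined. 4a->0: ok.
bcb: 4b undefined. 4b->0: no, b/bcbb meet in 1. 4b->1: no, bb/bcbb meet in 3. 4b->2: no, ba/bcbb meet in 0. 4b->3: ok.
cac: 4c undefined. 4c->0: ok.
All examples now run through 5 states with every (state, symbol) defined. Accept strings end in {0,1,2,3}, Reject strings end in {4}; accept={0,1,2,3}.

states=5 start=0 accept={0,1,2,3} delta: 0a->0 0b->1 0c->2 1a->0 1b->3 1c->4 2a->4 2b->0 2c->0 3a->4 3b->4 3c->4 4a->0 4b->3 4c->0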